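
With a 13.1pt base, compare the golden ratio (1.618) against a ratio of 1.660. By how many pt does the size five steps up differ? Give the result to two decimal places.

19.86pt

Golden ratio: 13.1 × 1.618⁵ = 145.2660pt
At 1.660: 13.1 × 1.660⁵ = 165.1246pt
Difference: 165.1246 − 145.2660 = 19.8586pt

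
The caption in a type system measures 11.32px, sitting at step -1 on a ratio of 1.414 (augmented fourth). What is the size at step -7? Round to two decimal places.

1.42px

11.32 ÷ 1.414⁶ = 11.32 ÷ 7.99275 ≈ 1.416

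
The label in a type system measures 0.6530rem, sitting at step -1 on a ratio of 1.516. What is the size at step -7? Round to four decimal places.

0.6530 ÷ 1.516⁶ = 0.6530 ÷ 12.13934 ≈ 0.0538

0.0538rem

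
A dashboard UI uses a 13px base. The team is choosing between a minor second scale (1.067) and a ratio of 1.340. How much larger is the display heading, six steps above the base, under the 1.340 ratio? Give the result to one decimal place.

Minor second: 13.0 × 1.067⁶ = 19.184px
At 1.340: 13.0 × 1.340⁶ = 75.261px
Difference: 75.261 − 19.184 = 56.077px

56.1px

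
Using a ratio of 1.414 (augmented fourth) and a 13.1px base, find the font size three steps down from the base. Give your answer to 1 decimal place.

4.6px

13.1 ÷ 1.414³ = 13.1 ÷ 2.82715 ≈ 4.63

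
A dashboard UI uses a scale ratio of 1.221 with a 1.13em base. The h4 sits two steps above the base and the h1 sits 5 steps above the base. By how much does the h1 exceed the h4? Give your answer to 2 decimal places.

1.38em

Step 2: 1.13 × 1.221² = 1.6847em
Step 5: 1.13 × 1.221⁵ = 3.0666em
Difference: 3.0666 − 1.6847 = 1.3819em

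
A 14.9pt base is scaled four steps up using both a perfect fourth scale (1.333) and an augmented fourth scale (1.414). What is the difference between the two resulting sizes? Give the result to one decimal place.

Perfect fourth: 14.9 × 1.333⁴ = 47.044pt
Augmented fourth: 14.9 × 1.414⁴ = 59.564pt
Difference: 59.564 − 47.044 = 12.520pt

12.5pt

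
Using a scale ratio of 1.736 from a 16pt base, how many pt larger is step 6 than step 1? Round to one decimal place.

Step 1: 16.0 × 1.736 = 27.776pt
Step 6: 16.0 × 1.736⁶ = 437.944pt
Difference: 437.944 − 27.776 = 410.168pt

410.2pt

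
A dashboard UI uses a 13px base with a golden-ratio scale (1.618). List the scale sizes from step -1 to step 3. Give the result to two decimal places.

Step -1: 13.0 ÷ 1.618 = 8.03
Step 0: 13px
Step 1: 13.0 × 1.618 = 21.03
Step 2: 13.0 × 1.618² = 34.03
Step 3: 13.0 × 1.618³ = 55.07

8.03px, 13.00px, 21.03px, 34.03px, 55.07px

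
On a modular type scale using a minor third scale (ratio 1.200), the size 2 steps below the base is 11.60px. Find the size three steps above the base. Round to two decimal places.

11.60 × 1.200⁵ = 11.60 × 2.48832 ≈ 28.865

28.86px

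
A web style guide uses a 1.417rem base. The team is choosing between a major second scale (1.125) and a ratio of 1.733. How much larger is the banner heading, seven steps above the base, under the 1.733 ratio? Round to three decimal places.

63.289rem

Major second: 1.417 × 1.125⁷ = 3.23175rem
At 1.733: 1.417 × 1.733⁷ = 66.52116rem
Difference: 66.52116 − 3.23175 = 63.28941rem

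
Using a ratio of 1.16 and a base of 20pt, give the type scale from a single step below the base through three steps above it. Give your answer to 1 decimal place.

Step -1: 20.0 ÷ 1.16 = 17.2
Step 0: 20pt
Step 1: 20.0 × 1.16 = 23.2
Step 2: 20.0 × 1.16² = 26.9
Step 3: 20.0 × 1.16³ = 31.2

17.2pt, 20.0pt, 23.2pt, 26.9pt, 31.2pt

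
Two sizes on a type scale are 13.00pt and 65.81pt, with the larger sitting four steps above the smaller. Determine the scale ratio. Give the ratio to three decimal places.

1.500

r⁴ = 65.81 / 13.00, so r = (65.81/13.00)^(1/4).
r = 5.0623^(1/4) ≈ 1.5000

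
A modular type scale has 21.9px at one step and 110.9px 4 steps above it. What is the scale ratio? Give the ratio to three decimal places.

1.500

r⁴ = 110.9 / 21.9, so r = (110.9/21.9)^(1/4).
r = 5.0639^(1/4) ≈ 1.5001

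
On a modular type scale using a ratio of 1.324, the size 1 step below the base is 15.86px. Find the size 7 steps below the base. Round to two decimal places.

15.86 ÷ 1.324⁶ = 15.86 ÷ 5.38676 ≈ 2.944

2.94px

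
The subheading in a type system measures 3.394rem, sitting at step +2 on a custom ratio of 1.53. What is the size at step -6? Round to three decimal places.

0.113rem

3.394 ÷ 1.53⁸ = 3.394 ÷ 30.02835 ≈ 0.113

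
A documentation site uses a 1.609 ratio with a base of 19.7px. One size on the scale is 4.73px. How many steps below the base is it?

1.609ⁿ = 19.7 / 4.73 = 4.1649
n = ln(4.1649) / ln(1.609) = 1.4267 / 0.4756 ≈ 3.00

3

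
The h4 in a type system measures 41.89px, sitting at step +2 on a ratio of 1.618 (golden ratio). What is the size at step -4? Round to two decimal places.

The gap is -4 − (2) = -6 steps, so the factor is 1.618^-6.
41.89 ÷ 1.618⁶ = 41.89 ÷ 17.94201 ≈ 2.335

2.33px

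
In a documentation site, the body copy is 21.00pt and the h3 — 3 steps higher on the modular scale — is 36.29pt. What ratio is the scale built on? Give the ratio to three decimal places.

r³ = 36.29 / 21.00, so r = (36.29/21.00)^(1/3).
r = 1.7281^(1/3) ≈ 1.2000

1.200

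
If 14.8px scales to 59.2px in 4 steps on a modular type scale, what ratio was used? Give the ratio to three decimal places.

1.414

r⁴ = 59.2 / 14.8, so r = (59.2/14.8)^(1/4).
r = 4.0000^(1/4) ≈ 1.4142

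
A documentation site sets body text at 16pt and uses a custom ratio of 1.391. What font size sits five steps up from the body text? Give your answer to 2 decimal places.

83.32pt

Every step multiplies by the scale ratio.
16.0 × 1.391⁵ = 16.0 × 5.20758 ≈ 83.32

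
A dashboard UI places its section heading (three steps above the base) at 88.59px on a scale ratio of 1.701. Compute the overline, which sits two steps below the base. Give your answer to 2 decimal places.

The gap is -2 − (3) = -5 steps, so the factor is 1.701^-5.
88.59 ÷ 1.701⁵ = 88.59 ÷ 14.24038 ≈ 6.221

6.22px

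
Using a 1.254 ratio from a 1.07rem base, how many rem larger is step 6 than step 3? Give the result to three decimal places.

2.051rem

Step 3: 1.07 × 1.254³ = 2.10997rem
Step 6: 1.07 × 1.254⁶ = 4.16072rem
Difference: 4.16072 − 2.10997 = 2.05075rem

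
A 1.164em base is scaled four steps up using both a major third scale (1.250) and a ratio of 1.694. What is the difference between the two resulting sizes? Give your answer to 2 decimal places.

Major third: 1.164 × 1.250⁴ = 2.8418em
At 1.694: 1.164 × 1.694⁴ = 9.5853em
Difference: 9.5853 − 2.8418 = 6.7435em

6.74em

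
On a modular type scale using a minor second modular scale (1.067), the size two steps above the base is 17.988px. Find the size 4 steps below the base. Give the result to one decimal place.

12.2px

The gap is -4 − (2) = -6 steps, so the factor is 1.067^-6.
17.988 ÷ 1.067⁶ = 17.988 ÷ 1.47566 ≈ 12.190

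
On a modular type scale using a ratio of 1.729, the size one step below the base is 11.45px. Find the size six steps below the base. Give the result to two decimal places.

0.74px

11.45 ÷ 1.729⁵ = 11.45 ÷ 15.45165 ≈ 0.741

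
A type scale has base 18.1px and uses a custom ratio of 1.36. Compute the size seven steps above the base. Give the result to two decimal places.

18.1 × 1.36⁷ = 18.1 × 8.60543 ≈ 155.76

155.76px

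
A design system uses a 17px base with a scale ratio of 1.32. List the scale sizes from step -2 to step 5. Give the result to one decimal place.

Step -2: 17.0 ÷ 1.32² = 9.8
Step -1: 17.0 ÷ 1.32 = 12.9
Step 0: 17px
Step 1: 17.0 × 1.32 = 22.4
Step 2: 17.0 × 1.32² = 29.6
Step 3: 17.0 × 1.32³ = 39.1
Step 4: 17.0 × 1.32⁴ = 51.6
Step 5: 17.0 × 1.32⁵ = 68.1

9.8px, 12.9px, 17.0px, 22.4px, 29.6px, 39.1px, 51.6px, 68.1px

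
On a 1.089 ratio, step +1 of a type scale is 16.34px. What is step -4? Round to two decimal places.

Moving from step +1 to step -4 is 5 steps down, so divide by r⁵.
16.34 ÷ 1.089⁵ = 16.34 ÷ 1.53158 ≈ 10.669

10.67px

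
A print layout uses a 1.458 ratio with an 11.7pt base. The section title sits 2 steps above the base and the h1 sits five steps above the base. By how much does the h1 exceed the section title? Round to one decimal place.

52.2pt

Step 2: 11.7 × 1.458² = 24.871pt
Step 5: 11.7 × 1.458⁵ = 77.086pt
Difference: 77.086 − 24.871 = 52.215pt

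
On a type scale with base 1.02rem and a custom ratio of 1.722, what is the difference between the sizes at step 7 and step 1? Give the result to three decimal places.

Step 1: 1.02 × 1.722 = 1.75644rem
Step 7: 1.02 × 1.722⁷ = 45.79649rem
Difference: 45.79649 − 1.75644 = 44.04005rem

44.040rem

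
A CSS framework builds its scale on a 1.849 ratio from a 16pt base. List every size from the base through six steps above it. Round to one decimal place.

Step 0: 16pt
Step 1: 16.0 × 1.849 = 29.6
Step 2: 16.0 × 1.849² = 54.7
Step 3: 16.0 × 1.849³ = 101.1
Step 4: 16.0 × 1.849⁴ = 187.0
Step 5: 16.0 × 1.849⁵ = 345.8
Step 6: 16.0 × 1.849⁶ = 639.4

16.0pt, 29.6pt, 54.7pt, 101.1pt, 187.0pt, 345.8pt, 639.4pt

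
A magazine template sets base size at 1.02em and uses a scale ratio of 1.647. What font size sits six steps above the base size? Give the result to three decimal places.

20.359em

1.02 × 1.647⁶ = 1.02 × 19.96005 ≈ 20.359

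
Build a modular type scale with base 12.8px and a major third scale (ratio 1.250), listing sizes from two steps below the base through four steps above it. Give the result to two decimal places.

Step -2: 12.8 ÷ 1.250² = 8.19
Step -1: 12.8 ÷ 1.250 = 10.24
Step 0: 12.8px
Step 1: 12.8 × 1.250 = 16.00
Step 2: 12.8 × 1.250² = 20.00
Step 3: 12.8 × 1.250³ = 25.00
Step 4: 12.8 × 1.250⁴ = 31.25

8.19px, 10.24px, 12.80px, 16.00px, 20.00px, 25.00px, 31.25px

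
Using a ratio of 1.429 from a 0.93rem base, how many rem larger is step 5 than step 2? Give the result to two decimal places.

3.64rem

Step 2: 0.93 × 1.429² = 1.8991rem
Step 5: 0.93 × 1.429⁵ = 5.5417rem
Difference: 5.5417 − 1.8991 = 3.6426rem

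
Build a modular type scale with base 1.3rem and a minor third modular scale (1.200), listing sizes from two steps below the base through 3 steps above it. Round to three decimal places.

Step -2: 1.3 ÷ 1.200² = 0.903
Step -1: 1.3 ÷ 1.200 = 1.083
Step 0: 1.3rem
Step 1: 1.3 × 1.200 = 1.560
Step 2: 1.3 × 1.200² = 1.872
Step 3: 1.3 × 1.200³ = 2.246

0.903rem, 1.083rem, 1.300rem, 1.560rem, 1.872rem, 2.246rem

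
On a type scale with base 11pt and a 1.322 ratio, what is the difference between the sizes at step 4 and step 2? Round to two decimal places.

14.37pt

Step 2: 11.0 × 1.322² = 19.2245pt
Step 4: 11.0 × 1.322⁴ = 33.5984pt
Difference: 33.5984 − 19.2245 = 14.3739pt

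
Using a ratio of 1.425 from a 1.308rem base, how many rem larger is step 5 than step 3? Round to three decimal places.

Step 3: 1.308 × 1.425³ = 3.78488rem
Step 5: 1.308 × 1.425⁵ = 7.68568rem
Difference: 7.68568 − 3.78488 = 3.90080rem

3.901rem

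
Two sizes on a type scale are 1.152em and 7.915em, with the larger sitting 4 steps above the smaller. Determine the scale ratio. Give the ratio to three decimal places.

r⁴ = 7.915 / 1.152, so r = (7.915/1.152)^(1/4).
r = 6.8707^(1/4) ≈ 1.6190

1.619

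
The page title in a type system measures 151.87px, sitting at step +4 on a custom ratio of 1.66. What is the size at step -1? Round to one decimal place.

12.0px

Moving from step +4 to step -1 is 5 steps down, so divide by r⁵.
151.87 ÷ 1.66⁵ = 151.87 ÷ 12.60493 ≈ 12.048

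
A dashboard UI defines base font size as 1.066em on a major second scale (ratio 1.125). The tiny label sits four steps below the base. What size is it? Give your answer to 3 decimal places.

1.066 ÷ 1.125⁴ = 1.066 ÷ 1.60181 ≈ 0.665

0.665em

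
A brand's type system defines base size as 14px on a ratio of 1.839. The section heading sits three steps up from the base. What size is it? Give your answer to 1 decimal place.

87.1px

A modular type scale is a geometric sequence: sizeₙ = base × rⁿ.
14.0 × 1.839³ = 14.0 × 6.21935 ≈ 87.07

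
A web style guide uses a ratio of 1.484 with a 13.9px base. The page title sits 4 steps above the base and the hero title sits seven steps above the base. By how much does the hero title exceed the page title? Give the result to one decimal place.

152.9px

Step 4: 13.9 × 1.484⁴ = 67.414px
Step 7: 13.9 × 1.484⁷ = 220.319px
Difference: 220.319 − 67.414 = 152.905px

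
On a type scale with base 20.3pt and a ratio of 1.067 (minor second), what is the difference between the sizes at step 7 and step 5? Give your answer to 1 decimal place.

Step 5: 20.3 × 1.067⁵ = 28.075pt
Step 7: 20.3 × 1.067⁷ = 31.963pt
Difference: 31.963 − 28.075 = 3.888pt

3.9pt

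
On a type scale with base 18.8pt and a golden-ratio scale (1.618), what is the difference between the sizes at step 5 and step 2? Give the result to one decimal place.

159.3pt

Step 2: 18.8 × 1.618² = 49.217pt
Step 5: 18.8 × 1.618⁵ = 208.473pt
Difference: 208.473 − 49.217 = 159.256pt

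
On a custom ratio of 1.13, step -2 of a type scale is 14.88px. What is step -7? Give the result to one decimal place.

14.88 ÷ 1.13⁵ = 14.88 ÷ 1.84244 ≈ 8.076

8.1px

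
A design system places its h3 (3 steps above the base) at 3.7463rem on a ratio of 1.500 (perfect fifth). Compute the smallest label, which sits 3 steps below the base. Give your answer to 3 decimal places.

0.329rem

3.7463 ÷ 1.500⁶ = 3.7463 ÷ 11.39062 ≈ 0.329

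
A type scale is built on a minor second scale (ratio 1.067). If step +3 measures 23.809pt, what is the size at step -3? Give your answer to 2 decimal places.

16.13pt

23.809 ÷ 1.067⁶ = 23.809 ÷ 1.47566 ≈ 16.134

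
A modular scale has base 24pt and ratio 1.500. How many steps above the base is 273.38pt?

1.500ⁿ = 273.38 / 24 = 11.3908
n = ln(11.3908) / ln(1.500) = 2.4328 / 0.4055 ≈ 6.00

6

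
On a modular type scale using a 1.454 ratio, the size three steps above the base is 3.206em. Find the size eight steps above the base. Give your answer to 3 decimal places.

20.835em

The gap is 8 − (3) = 5 steps, so the factor is 1.454^5.
3.206 × 1.454⁵ = 3.206 × 6.49863 ≈ 20.835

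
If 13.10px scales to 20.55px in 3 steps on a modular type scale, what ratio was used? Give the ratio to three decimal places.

1.162

The ratio satisfies 13.10 × r³ = 20.55, so r = (20.55 / 13.10)^(1/3).
r = 1.5687^(1/3) ≈ 1.1619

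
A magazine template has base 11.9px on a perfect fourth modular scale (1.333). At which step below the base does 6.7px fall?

2

1.333ⁿ = 11.9 / 6.7 = 1.7761
n = ln(1.7761) / ln(1.333) = 0.5744 / 0.2874 ≈ 2.00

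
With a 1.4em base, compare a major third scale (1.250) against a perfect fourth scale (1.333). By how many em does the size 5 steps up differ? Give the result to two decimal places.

Major third: 1.4 × 1.250⁵ = 4.2725em
Perfect fourth: 1.4 × 1.333⁵ = 5.8922em
Difference: 5.8922 − 4.2725 = 1.6197em

1.62em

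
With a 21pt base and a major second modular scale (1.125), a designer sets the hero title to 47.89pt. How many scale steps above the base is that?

1.125ⁿ = 47.89 / 21 = 2.2805
n = ln(2.2805) / ln(1.125) = 0.8244 / 0.1178 ≈ 7.00

7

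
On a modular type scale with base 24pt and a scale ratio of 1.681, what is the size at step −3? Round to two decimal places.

5.05pt

A modular type scale is a geometric sequence: sizeₙ = base × rⁿ.
24.0 ÷ 1.681³ = 24.0 ÷ 4.75010 ≈ 5.05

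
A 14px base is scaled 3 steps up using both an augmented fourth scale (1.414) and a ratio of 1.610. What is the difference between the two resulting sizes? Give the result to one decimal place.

Augmented fourth: 14.0 × 1.414³ = 39.580px
At 1.610: 14.0 × 1.610³ = 58.426px
Difference: 58.426 − 39.580 = 18.846px

18.8px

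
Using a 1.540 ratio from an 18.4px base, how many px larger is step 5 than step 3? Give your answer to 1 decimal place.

Step 3: 18.4 × 1.540³ = 67.202px
Step 5: 18.4 × 1.540⁵ = 159.375px
Difference: 159.375 − 67.202 = 92.173px

92.2px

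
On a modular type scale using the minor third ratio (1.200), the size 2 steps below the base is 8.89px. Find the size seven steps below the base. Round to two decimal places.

3.57px

Moving from step -2 to step -7 is 5 steps down, so divide by r⁵.
8.89 ÷ 1.200⁵ = 8.89 ÷ 2.48832 ≈ 3.573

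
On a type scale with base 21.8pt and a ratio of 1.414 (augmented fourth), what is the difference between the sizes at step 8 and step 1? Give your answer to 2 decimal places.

Step 1: 21.8 × 1.414 = 30.8252pt
Step 8: 21.8 × 1.414⁸ = 348.3788pt
Difference: 348.3788 − 30.8252 = 317.5536pt

317.55pt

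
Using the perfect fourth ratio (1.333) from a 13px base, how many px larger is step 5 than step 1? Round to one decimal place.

37.4px

Step 1: 13.0 × 1.333 = 17.329px
Step 5: 13.0 × 1.333⁵ = 54.713px
Difference: 54.713 − 17.329 = 37.384px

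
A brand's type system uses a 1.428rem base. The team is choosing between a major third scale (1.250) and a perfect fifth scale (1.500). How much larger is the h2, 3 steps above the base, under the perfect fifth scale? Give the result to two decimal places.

2.03rem

Major third: 1.428 × 1.250³ = 2.7891rem
Perfect fifth: 1.428 × 1.500³ = 4.8195rem
Difference: 4.8195 − 2.7891 = 2.0304rem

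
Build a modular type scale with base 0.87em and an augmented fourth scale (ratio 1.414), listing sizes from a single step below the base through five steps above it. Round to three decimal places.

0.615em, 0.870em, 1.230em, 1.739em, 2.460em, 3.478em, 4.918em

Step -1: 0.87 ÷ 1.414 = 0.615
Step 0: 0.87em
Step 1: 0.87 × 1.414 = 1.230
Step 2: 0.87 × 1.414² = 1.739
Step 3: 0.87 × 1.414³ = 2.460
Step 4: 0.87 × 1.414⁴ = 3.478
Step 5: 0.87 × 1.414⁵ = 4.918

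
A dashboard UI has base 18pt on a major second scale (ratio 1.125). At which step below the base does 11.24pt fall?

1.125ⁿ = 18 / 11.24 = 1.6014
n = ln(1.6014) / ln(1.125) = 0.4709 / 0.1178 ≈ 4.00

4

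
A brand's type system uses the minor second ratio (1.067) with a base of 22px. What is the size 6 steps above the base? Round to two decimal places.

22.0 × 1.067⁶ = 22.0 × 1.47566 ≈ 32.46

32.46px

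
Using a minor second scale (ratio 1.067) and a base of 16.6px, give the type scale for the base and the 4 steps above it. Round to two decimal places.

Step 0: 16.6px
Step 1: 16.6 × 1.067 = 17.71
Step 2: 16.6 × 1.067² = 18.90
Step 3: 16.6 × 1.067³ = 20.17
Step 4: 16.6 × 1.067⁴ = 21.52

16.60px, 17.71px, 18.90px, 20.17px, 21.52px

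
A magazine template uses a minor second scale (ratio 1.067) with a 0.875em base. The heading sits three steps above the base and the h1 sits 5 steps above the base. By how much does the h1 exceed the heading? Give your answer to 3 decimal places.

0.147em

Step 3: 0.875 × 1.067³ = 1.06292em
Step 5: 0.875 × 1.067⁵ = 1.21012em
Difference: 1.21012 − 1.06292 = 0.14720em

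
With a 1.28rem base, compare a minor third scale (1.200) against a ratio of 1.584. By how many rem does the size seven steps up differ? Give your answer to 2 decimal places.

27.44rem

Minor third: 1.28 × 1.200⁷ = 4.5865rem
At 1.584: 1.28 × 1.584⁷ = 32.0255rem
Difference: 32.0255 − 4.5865 = 27.4390rem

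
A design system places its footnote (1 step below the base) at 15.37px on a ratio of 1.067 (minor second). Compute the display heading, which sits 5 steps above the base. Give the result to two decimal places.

Moving from step -1 to step +5 is 6 steps up, so multiply by r⁶.
15.37 × 1.067⁶ = 15.37 × 1.47566 ≈ 22.681

22.68px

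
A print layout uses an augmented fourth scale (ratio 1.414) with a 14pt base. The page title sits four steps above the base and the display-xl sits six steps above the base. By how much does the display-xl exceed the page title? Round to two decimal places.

Step 4: 14.0 × 1.414⁴ = 55.9662pt
Step 6: 14.0 × 1.414⁶ = 111.8986pt
Difference: 111.8986 − 55.9662 = 55.9324pt

55.93pt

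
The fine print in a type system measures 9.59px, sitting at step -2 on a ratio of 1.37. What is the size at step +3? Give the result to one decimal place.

9.59 × 1.37⁵ = 9.59 × 4.82617 ≈ 46.283

46.3px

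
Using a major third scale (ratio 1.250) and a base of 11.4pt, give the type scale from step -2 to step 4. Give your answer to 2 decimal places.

7.30pt, 9.12pt, 11.40pt, 14.25pt, 17.81pt, 22.27pt, 27.83pt

Step -2: 11.4 ÷ 1.250² = 7.30
Step -1: 11.4 ÷ 1.250 = 9.12
Step 0: 11.4pt
Step 1: 11.4 × 1.250 = 14.25
Step 2: 11.4 × 1.250² = 17.81
Step 3: 11.4 × 1.250³ = 22.27
Step 4: 11.4 × 1.250⁴ = 27.83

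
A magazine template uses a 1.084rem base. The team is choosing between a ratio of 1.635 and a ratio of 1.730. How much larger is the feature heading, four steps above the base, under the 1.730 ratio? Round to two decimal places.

At 1.635: 1.084 × 1.635⁴ = 7.7464rem
At 1.730: 1.084 × 1.730⁴ = 9.7099rem
Difference: 9.7099 − 7.7464 = 1.9635rem

1.96rem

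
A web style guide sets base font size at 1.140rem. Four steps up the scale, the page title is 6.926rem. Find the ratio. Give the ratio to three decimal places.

r⁴ = 6.926 / 1.140, so r = (6.926/1.140)^(1/4).
r = 6.0754^(1/4) ≈ 1.5700

1.570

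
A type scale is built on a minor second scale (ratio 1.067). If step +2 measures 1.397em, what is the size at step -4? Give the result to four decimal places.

The gap is -4 − (2) = -6 steps, so the factor is 1.067^-6.
1.397 ÷ 1.067⁶ = 1.397 ÷ 1.47566 ≈ 0.9467

0.9467em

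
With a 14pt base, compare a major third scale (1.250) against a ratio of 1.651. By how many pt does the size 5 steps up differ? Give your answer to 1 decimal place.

129.0pt

Major third: 14.0 × 1.250⁵ = 42.725pt
At 1.651: 14.0 × 1.651⁵ = 171.737pt
Difference: 171.737 − 42.725 = 129.012pt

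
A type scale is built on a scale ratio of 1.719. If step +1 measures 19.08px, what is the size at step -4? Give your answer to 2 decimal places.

19.08 ÷ 1.719⁵ = 19.08 ÷ 15.00995 ≈ 1.271

1.27px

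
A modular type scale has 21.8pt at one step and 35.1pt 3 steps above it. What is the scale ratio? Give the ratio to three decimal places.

r³ = 35.1 / 21.8, so r = (35.1/21.8)^(1/3).
r = 1.6101^(1/3) ≈ 1.1721

1.172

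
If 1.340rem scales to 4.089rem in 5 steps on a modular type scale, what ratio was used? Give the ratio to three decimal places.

The ratio satisfies 1.340 × r⁵ = 4.089, so r = (4.089 / 1.340)^(1/5).
r = 3.0515^(1/5) ≈ 1.2500

1.250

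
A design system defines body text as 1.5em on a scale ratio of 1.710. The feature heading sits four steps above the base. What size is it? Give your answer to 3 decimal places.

1.5 × 1.710⁴ = 1.5 × 8.55036 ≈ 12.826

12.826em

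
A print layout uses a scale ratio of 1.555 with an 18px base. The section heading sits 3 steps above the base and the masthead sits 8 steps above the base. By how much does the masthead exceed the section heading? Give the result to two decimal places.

547.66px

Step 3: 18.0 × 1.555³ = 67.6805px
Step 8: 18.0 × 1.555⁸ = 615.3407px
Difference: 615.3407 − 67.6805 = 547.6602px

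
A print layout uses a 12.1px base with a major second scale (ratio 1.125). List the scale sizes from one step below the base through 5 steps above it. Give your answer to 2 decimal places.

10.76px, 12.10px, 13.61px, 15.31px, 17.23px, 19.38px, 21.80px

Step -1: 12.1 ÷ 1.125 = 10.76
Step 0: 12.1px
Step 1: 12.1 × 1.125 = 13.61
Step 2: 12.1 × 1.125² = 15.31
Step 3: 12.1 × 1.125³ = 17.23
Step 4: 12.1 × 1.125⁴ = 19.38
Step 5: 12.1 × 1.125⁵ = 21.80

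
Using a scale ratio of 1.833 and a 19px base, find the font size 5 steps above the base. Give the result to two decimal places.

Every step multiplies by the scale ratio.
19.0 × 1.833⁵ = 19.0 × 20.69247 ≈ 393.16

393.16px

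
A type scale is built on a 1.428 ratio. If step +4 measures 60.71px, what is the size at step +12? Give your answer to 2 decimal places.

1049.75px

60.71 × 1.428⁸ = 60.71 × 17.29122 ≈ 1049.750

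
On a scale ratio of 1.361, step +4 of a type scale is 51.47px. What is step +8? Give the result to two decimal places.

176.60px

51.47 × 1.361⁴ = 51.47 × 3.43109 ≈ 176.598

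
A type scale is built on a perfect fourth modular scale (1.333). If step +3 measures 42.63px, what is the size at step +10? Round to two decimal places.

318.81px

42.63 × 1.333⁷ = 42.63 × 7.47844 ≈ 318.806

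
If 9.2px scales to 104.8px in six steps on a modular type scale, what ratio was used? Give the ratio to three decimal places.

The ratio satisfies 9.2 × r⁶ = 104.8, so r = (104.8 / 9.2)^(1/6).
r = 11.3913^(1/6) ≈ 1.5000

1.500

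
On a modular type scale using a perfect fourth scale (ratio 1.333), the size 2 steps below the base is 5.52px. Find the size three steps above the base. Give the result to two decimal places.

23.23px

5.52 × 1.333⁵ = 5.52 × 4.20873 ≈ 23.232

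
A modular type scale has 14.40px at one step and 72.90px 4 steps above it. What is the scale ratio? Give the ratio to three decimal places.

r⁴ = 72.90 / 14.40, so r = (72.90/14.40)^(1/4).
r = 5.0625^(1/4) ≈ 1.5000

1.500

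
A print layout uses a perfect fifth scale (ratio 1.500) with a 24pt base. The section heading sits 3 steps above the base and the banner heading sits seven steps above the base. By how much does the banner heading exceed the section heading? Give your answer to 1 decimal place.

329.1pt

Step 3: 24.0 × 1.500³ = 81.000pt
Step 7: 24.0 × 1.500⁷ = 410.062pt
Difference: 410.062 − 81.000 = 329.062pt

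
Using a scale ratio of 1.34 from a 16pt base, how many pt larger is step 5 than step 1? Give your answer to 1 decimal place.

Step 1: 16.0 × 1.34 = 21.440pt
Step 5: 16.0 × 1.34⁵ = 69.126pt
Difference: 69.126 − 21.440 = 47.686pt

47.7pt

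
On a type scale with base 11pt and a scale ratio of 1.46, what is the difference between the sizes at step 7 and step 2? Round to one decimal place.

Step 2: 11.0 × 1.46² = 23.448pt
Step 7: 11.0 × 1.46⁷ = 155.547pt
Difference: 155.547 − 23.448 = 132.099pt

132.1pt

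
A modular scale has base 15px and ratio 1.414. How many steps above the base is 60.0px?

4

1.414ⁿ = 60.0 / 15 = 4.0000
n = ln(4.0000) / ln(1.414) = 1.3863 / 0.3464 ≈ 4.00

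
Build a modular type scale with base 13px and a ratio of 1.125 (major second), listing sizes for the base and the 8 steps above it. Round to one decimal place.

Step 0: 13px
Step 1: 13.0 × 1.125 = 14.6
Step 2: 13.0 × 1.125² = 16.5
Step 3: 13.0 × 1.125³ = 18.5
Step 4: 13.0 × 1.125⁴ = 20.8
Step 5: 13.0 × 1.125⁵ = 23.4
Step 6: 13.0 × 1.125⁶ = 26.4
Step 7: 13.0 × 1.125⁷ = 29.6
Step 8: 13.0 × 1.125⁸ = 33.4

13.0px, 14.6px, 16.5px, 18.5px, 20.8px, 23.4px, 26.4px, 29.6px, 33.4px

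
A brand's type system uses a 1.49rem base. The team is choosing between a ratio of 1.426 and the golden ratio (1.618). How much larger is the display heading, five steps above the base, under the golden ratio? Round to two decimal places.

7.74rem

At 1.426: 1.49 × 1.426⁵ = 8.7859rem
Golden ratio: 1.49 × 1.618⁵ = 16.5226rem
Difference: 16.5226 − 8.7859 = 7.7367rem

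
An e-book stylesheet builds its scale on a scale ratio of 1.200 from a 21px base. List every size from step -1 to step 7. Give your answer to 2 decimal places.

Step -1: 21.0 ÷ 1.200 = 17.50
Step 0: 21px
Step 1: 21.0 × 1.200 = 25.20
Step 2: 21.0 × 1.200² = 30.24
Step 3: 21.0 × 1.200³ = 36.29
Step 4: 21.0 × 1.200⁴ = 43.55
Step 5: 21.0 × 1.200⁵ = 52.25
Step 6: 21.0 × 1.200⁶ = 62.71
Step 7: 21.0 × 1.200⁷ = 75.25

17.50px, 21.00px, 25.20px, 30.24px, 36.29px, 43.55px, 52.25px, 62.71px, 75.25px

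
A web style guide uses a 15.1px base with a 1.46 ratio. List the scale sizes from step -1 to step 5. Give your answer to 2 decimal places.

10.34px, 15.10px, 22.05px, 32.19px, 46.99px, 68.61px, 100.17px

Step -1: 15.1 ÷ 1.46 = 10.34
Step 0: 15.1px
Step 1: 15.1 × 1.46 = 22.05
Step 2: 15.1 × 1.46² = 32.19
Step 3: 15.1 × 1.46³ = 46.99
Step 4: 15.1 × 1.46⁴ = 68.61
Step 5: 15.1 × 1.46⁵ = 100.17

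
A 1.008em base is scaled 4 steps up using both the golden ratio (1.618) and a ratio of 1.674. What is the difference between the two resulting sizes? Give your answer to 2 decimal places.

Golden ratio: 1.008 × 1.618⁴ = 6.9084em
At 1.674: 1.008 × 1.674⁴ = 7.9156em
Difference: 7.9156 − 6.9084 = 1.0072em

1.01em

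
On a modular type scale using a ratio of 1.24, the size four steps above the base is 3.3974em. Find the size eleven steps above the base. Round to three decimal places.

15.314em

Moving from step +4 to step +11 is 7 steps up, so multiply by r⁷.
3.3974 × 1.24⁷ = 3.3974 × 4.50767 ≈ 15.314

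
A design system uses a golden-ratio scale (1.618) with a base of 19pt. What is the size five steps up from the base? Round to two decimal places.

A modular type scale is a geometric sequence: sizeₙ = base × rⁿ.
19.0 × 1.618⁵ = 19.0 × 11.08901 ≈ 210.69

210.69pt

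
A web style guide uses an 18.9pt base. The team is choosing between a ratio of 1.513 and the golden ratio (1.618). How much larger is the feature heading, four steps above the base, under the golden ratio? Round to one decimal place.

30.5pt

At 1.513: 18.9 × 1.513⁴ = 99.042pt
Golden ratio: 18.9 × 1.618⁴ = 129.532pt
Difference: 129.532 − 99.042 = 30.490pt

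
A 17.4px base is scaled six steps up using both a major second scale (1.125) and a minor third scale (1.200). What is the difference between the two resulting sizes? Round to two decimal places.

16.68px

Major second: 17.4 × 1.125⁶ = 35.2748px
Minor third: 17.4 × 1.200⁶ = 51.9561px
Difference: 51.9561 − 35.2748 = 16.6813px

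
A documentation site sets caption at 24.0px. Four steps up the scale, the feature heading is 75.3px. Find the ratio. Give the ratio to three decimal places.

1.331

r⁴ = 75.3 / 24.0, so r = (75.3/24.0)^(1/4).
r = 3.1375^(1/4) ≈ 1.3309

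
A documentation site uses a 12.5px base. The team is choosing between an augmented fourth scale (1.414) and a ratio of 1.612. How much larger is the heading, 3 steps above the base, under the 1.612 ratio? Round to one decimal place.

17.0px

Augmented fourth: 12.5 × 1.414³ = 35.339px
At 1.612: 12.5 × 1.612³ = 52.361px
Difference: 52.361 − 35.339 = 17.022px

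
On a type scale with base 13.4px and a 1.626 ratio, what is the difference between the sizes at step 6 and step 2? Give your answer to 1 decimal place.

212.2px

Step 2: 13.4 × 1.626² = 35.428px
Step 6: 13.4 × 1.626⁶ = 247.644px
Difference: 247.644 − 35.428 = 212.216px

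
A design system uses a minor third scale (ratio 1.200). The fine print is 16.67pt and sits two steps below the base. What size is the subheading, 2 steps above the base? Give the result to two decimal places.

34.57pt

16.67 × 1.200⁴ = 16.67 × 2.07360 ≈ 34.567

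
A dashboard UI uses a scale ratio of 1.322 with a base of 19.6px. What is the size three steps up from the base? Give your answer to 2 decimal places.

19.6 × 1.322³ = 19.6 × 2.31044 ≈ 45.28

45.28px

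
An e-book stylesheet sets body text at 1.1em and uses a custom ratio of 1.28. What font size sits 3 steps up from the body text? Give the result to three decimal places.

2.307em

Every step multiplies by the scale ratio.
1.1 × 1.28³ = 1.1 × 2.09715 ≈ 2.307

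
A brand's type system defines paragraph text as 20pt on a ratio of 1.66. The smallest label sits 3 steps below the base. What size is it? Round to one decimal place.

A modular type scale is a geometric sequence: sizeₙ = base × rⁿ.
20.0 ÷ 1.66³ = 20.0 ÷ 4.57430 ≈ 4.37

4.4pt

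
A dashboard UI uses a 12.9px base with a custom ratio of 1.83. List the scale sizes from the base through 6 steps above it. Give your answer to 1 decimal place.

12.9px, 23.6px, 43.2px, 79.1px, 144.7px, 264.8px, 484.5px

Step 0: 12.9px
Step 1: 12.9 × 1.83 = 23.6
Step 2: 12.9 × 1.83² = 43.2
Step 3: 12.9 × 1.83³ = 79.1
Step 4: 12.9 × 1.83⁴ = 144.7
Step 5: 12.9 × 1.83⁵ = 264.8
Step 6: 12.9 × 1.83⁶ = 484.5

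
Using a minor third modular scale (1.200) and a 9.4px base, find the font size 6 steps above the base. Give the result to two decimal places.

Each step on a modular scale multiplies by the ratio, so the size n steps from the base is base × ratioⁿ.
9.4 × 1.200⁶ = 9.4 × 2.98598 ≈ 28.07

28.07px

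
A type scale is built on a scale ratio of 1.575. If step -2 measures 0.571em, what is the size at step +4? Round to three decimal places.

Moving from step -2 to step +4 is 6 steps up, so multiply by r⁶.
0.571 × 1.575⁶ = 0.571 × 15.26453 ≈ 8.716

8.716em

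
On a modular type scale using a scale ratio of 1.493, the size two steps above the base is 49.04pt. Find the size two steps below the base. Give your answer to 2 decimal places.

9.87pt

49.04 ÷ 1.493⁴ = 49.04 ÷ 4.96866 ≈ 9.870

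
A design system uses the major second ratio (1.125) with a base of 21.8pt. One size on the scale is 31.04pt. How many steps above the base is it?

1.125ⁿ = 31.04 / 21.8 = 1.4239
n = ln(1.4239) / ln(1.125) = 0.3534 / 0.1178 ≈ 3.00

3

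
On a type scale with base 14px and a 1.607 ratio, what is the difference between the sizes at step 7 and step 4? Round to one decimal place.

294.1px

Step 4: 14.0 × 1.607⁴ = 93.367px
Step 7: 14.0 × 1.607⁷ = 387.471px
Difference: 387.471 − 93.367 = 294.104px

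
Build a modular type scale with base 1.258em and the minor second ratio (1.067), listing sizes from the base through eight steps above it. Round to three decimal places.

1.258em, 1.342em, 1.432em, 1.528em, 1.631em, 1.740em, 1.856em, 1.981em, 2.113em

Step 0: 1.258em
Step 1: 1.258 × 1.067 = 1.342
Step 2: 1.258 × 1.067² = 1.432
Step 3: 1.258 × 1.067³ = 1.528
Step 4: 1.258 × 1.067⁴ = 1.631
Step 5: 1.258 × 1.067⁵ = 1.740
Step 6: 1.258 × 1.067⁶ = 1.856
Step 7: 1.258 × 1.067⁷ = 1.981
Step 8: 1.258 × 1.067⁸ = 2.113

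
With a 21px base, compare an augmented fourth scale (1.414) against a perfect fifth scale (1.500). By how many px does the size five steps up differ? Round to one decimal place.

40.8px

Augmented fourth: 21.0 × 1.414⁵ = 118.704px
Perfect fifth: 21.0 × 1.500⁵ = 159.469px
Difference: 159.469 − 118.704 = 40.765px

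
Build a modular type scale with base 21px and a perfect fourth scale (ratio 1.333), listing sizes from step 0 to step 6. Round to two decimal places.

21.00px, 27.99px, 37.31px, 49.74px, 66.30px, 88.38px, 117.81px

Step 0: 21px
Step 1: 21.0 × 1.333 = 27.99
Step 2: 21.0 × 1.333² = 37.31
Step 3: 21.0 × 1.333³ = 49.74
Step 4: 21.0 × 1.333⁴ = 66.30
Step 5: 21.0 × 1.333⁵ = 88.38
Step 6: 21.0 × 1.333⁶ = 117.81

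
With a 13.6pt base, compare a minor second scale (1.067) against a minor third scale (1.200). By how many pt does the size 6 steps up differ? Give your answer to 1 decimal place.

20.5pt

Minor second: 13.6 × 1.067⁶ = 20.069pt
Minor third: 13.6 × 1.200⁶ = 40.609pt
Difference: 40.609 − 20.069 = 20.540pt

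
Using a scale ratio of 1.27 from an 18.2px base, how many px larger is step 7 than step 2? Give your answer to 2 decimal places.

Step 2: 18.2 × 1.27² = 29.3548px
Step 7: 18.2 × 1.27⁷ = 96.9834px
Difference: 96.9834 − 29.3548 = 67.6286px

67.63px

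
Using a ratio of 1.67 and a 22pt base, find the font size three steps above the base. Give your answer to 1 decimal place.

A modular type scale is a geometric sequence: sizeₙ = base × rⁿ.
22.0 × 1.67³ = 22.0 × 4.65746 ≈ 102.46

102.5pt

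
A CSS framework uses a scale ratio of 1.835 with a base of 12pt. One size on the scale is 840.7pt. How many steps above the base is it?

1.835ⁿ = 840.7 / 12 = 70.0583
n = ln(70.0583) / ln(1.835) = 4.2493 / 0.6070 ≈ 7.00

7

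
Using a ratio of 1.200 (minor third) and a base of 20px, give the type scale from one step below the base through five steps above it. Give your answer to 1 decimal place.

16.7px, 20.0px, 24.0px, 28.8px, 34.6px, 41.5px, 49.8px

Step -1: 20.0 ÷ 1.200 = 16.7
Step 0: 20px
Step 1: 20.0 × 1.200 = 24.0
Step 2: 20.0 × 1.200² = 28.8
Step 3: 20.0 × 1.200³ = 34.6
Step 4: 20.0 × 1.200⁴ = 41.5
Step 5: 20.0 × 1.200⁵ = 49.8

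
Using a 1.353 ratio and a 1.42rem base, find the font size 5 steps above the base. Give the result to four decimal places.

1.42 × 1.353⁵ = 1.42 × 4.53408 ≈ 6.4384

6.4384rem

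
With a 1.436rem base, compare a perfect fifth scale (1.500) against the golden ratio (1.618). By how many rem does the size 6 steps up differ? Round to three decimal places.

9.408rem

Perfect fifth: 1.436 × 1.500⁶ = 16.35694rem
Golden ratio: 1.436 × 1.618⁶ = 25.76473rem
Difference: 25.76473 − 16.35694 = 9.40779rem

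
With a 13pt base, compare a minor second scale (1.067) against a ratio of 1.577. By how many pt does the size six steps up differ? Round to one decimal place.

180.8pt

Minor second: 13.0 × 1.067⁶ = 19.184pt
At 1.577: 13.0 × 1.577⁶ = 199.956pt
Difference: 199.956 − 19.184 = 180.772pt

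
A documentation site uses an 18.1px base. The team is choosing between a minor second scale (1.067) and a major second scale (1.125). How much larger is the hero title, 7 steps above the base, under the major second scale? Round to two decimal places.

Minor second: 18.1 × 1.067⁷ = 28.4990px
Major second: 18.1 × 1.125⁷ = 41.2806px
Difference: 41.2806 − 28.4990 = 12.7816px

12.78px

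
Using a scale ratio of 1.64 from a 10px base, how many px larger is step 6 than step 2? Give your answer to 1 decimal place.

167.7px

Step 2: 10.0 × 1.64² = 26.896px
Step 6: 10.0 × 1.64⁶ = 194.564px
Difference: 194.564 − 26.896 = 167.668px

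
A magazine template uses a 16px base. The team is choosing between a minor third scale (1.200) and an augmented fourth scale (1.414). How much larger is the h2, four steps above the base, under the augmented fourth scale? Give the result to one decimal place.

30.8px

Minor third: 16.0 × 1.200⁴ = 33.178px
Augmented fourth: 16.0 × 1.414⁴ = 63.961px
Difference: 63.961 − 33.178 = 30.783px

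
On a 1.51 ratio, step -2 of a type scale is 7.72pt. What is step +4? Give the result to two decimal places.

7.72 × 1.51⁶ = 7.72 × 11.85391 ≈ 91.512

91.51pt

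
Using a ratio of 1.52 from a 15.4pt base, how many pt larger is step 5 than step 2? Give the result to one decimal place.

89.4pt

Step 2: 15.4 × 1.52² = 35.580pt
Step 5: 15.4 × 1.52⁵ = 124.951pt
Difference: 124.951 − 35.580 = 89.371pt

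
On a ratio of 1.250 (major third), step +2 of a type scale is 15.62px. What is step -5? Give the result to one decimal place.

The gap is -5 − (2) = -7 steps, so the factor is 1.250^-7.
15.62 ÷ 1.250⁷ = 15.62 ÷ 4.76837 ≈ 3.276

3.3px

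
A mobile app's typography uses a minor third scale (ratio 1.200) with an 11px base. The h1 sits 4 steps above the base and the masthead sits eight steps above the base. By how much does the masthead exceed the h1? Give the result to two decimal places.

Step 4: 11.0 × 1.200⁴ = 22.8096px
Step 8: 11.0 × 1.200⁸ = 47.2980px
Difference: 47.2980 − 22.8096 = 24.4884px

24.49px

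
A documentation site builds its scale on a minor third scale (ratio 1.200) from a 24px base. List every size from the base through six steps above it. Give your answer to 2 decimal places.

Step 0: 24px
Step 1: 24.0 × 1.200 = 28.80
Step 2: 24.0 × 1.200² = 34.56
Step 3: 24.0 × 1.200³ = 41.47
Step 4: 24.0 × 1.200⁴ = 49.77
Step 5: 24.0 × 1.200⁵ = 59.72
Step 6: 24.0 × 1.200⁶ = 71.66

24.00px, 28.80px, 34.56px, 41.47px, 49.77px, 59.72px, 71.66px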